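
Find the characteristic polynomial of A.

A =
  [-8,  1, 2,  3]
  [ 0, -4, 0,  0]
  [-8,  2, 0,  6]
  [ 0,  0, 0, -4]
x^4 + 16*x^3 + 96*x^2 + 256*x + 256

Expanding det(x·I − A) (e.g. by cofactor expansion or by noting that A is similar to its Jordan form J, which has the same characteristic polynomial as A) gives
  χ_A(x) = x^4 + 16*x^3 + 96*x^2 + 256*x + 256
which factors as (x + 4)^4. The eigenvalues (with algebraic multiplicities) are λ = -4 with multiplicity 4.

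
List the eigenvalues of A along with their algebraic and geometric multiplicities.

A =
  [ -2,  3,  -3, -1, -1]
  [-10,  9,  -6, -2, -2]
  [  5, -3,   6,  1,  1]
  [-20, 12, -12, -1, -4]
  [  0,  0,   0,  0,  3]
λ = 3: alg = 5, geom = 4

Step 1 — factor the characteristic polynomial to read off the algebraic multiplicities:
  χ_A(x) = (x - 3)^5

Step 2 — compute geometric multiplicities via the rank-nullity identity g(λ) = n − rank(A − λI):
  rank(A − (3)·I) = 1, so dim ker(A − (3)·I) = n − 1 = 4

Summary:
  λ = 3: algebraic multiplicity = 5, geometric multiplicity = 4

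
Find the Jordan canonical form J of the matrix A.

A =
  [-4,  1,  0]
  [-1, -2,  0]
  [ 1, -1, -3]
J_2(-3) ⊕ J_1(-3)

The characteristic polynomial is
  det(x·I − A) = x^3 + 9*x^2 + 27*x + 27 = (x + 3)^3

Eigenvalues and multiplicities (the geometric multiplicity of λ is n − rank(A − λI), which equals the number of Jordan blocks for λ):
  λ = -3: algebraic multiplicity = 3, geometric multiplicity = 2

Determining the block sizes for each eigenvalue:
  λ = -3: 2 blocks summing to 3 forces exactly one block of size 2 and the rest size 1 → block sizes [2, 1]

Assembling the blocks gives a Jordan form
J =
  [-3,  1,  0]
  [ 0, -3,  0]
  [ 0,  0, -3]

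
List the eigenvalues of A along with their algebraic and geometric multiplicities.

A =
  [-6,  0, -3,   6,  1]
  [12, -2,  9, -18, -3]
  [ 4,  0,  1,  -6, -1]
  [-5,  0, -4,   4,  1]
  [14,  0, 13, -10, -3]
λ = -2: alg = 3, geom = 2; λ = 0: alg = 2, geom = 1

Step 1 — factor the characteristic polynomial to read off the algebraic multiplicities:
  χ_A(x) = x^2*(x + 2)^3

Step 2 — compute geometric multiplicities via the rank-nullity identity g(λ) = n − rank(A − λI):
  rank(A − (-2)·I) = 3, so dim ker(A − (-2)·I) = n − 3 = 2
  rank(A − (0)·I) = 4, so dim ker(A − (0)·I) = n − 4 = 1

Summary:
  λ = -2: algebraic multiplicity = 3, geometric multiplicity = 2
  λ = 0: algebraic multiplicity = 2, geometric multiplicity = 1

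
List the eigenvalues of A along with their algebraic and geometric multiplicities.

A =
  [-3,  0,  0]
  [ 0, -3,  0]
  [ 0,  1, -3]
λ = -3: alg = 3, geom = 2

Step 1 — factor the characteristic polynomial to read off the algebraic multiplicities:
  χ_A(x) = (x + 3)^3

Step 2 — compute geometric multiplicities via the rank-nullity identity g(λ) = n − rank(A − λI):
  rank(A − (-3)·I) = 1, so dim ker(A − (-3)·I) = n − 1 = 2

Summary:
  λ = -3: algebraic multiplicity = 3, geometric multiplicity = 2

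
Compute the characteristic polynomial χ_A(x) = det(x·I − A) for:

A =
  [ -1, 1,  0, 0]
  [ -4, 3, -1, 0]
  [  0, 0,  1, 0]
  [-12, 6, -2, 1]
x^4 - 4*x^3 + 6*x^2 - 4*x + 1

Expanding det(x·I − A) (e.g. by cofactor expansion or by noting that A is similar to its Jordan form J, which has the same characteristic polynomial as A) gives
  χ_A(x) = x^4 - 4*x^3 + 6*x^2 - 4*x + 1
which factors as (x - 1)^4. The eigenvalues (with algebraic multiplicities) are λ = 1 with multiplicity 4.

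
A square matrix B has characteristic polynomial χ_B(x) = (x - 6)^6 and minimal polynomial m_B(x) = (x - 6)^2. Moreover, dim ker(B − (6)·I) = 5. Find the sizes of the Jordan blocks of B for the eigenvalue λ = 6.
Block sizes for λ = 6: [2, 1, 1, 1, 1]

Step 1 — from the characteristic polynomial, algebraic multiplicity of λ = 6 is 6. From dim ker(B − (6)·I) = 5, there are exactly 5 Jordan blocks for λ = 6.
Step 2 — from the minimal polynomial, the factor (x − 6)^2 tells us the largest block for λ = 6 has size 2.
Step 3 — with total size 6, 5 blocks, and largest block 2, the block sizes (in nonincreasing order) are [2, 1, 1, 1, 1].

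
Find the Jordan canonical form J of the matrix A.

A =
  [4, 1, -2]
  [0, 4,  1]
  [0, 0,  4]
J_3(4)

The characteristic polynomial is
  det(x·I − A) = x^3 - 12*x^2 + 48*x - 64 = (x - 4)^3

Eigenvalues and multiplicities (the geometric multiplicity of λ is n − rank(A − λI), which equals the number of Jordan blocks for λ):
  λ = 4: algebraic multiplicity = 3, geometric multiplicity = 1

Determining the block sizes for each eigenvalue:
  λ = 4: one block (gm = 1), so the single block has size am = 3 → block sizes [3]

Assembling the blocks gives a Jordan form
J =
  [4, 1, 0]
  [0, 4, 1]
  [0, 0, 4]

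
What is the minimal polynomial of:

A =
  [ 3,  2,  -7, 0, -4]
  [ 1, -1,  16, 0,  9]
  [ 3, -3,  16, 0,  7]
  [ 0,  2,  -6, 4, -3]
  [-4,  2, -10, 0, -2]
x^3 - 12*x^2 + 48*x - 64

The characteristic polynomial is χ_A(x) = (x - 4)^5, so the eigenvalues are known. The minimal polynomial is
  m_A(x) = Π_λ (x − λ)^{k_λ}
where k_λ is the size of the *largest* Jordan block for λ (equivalently, the smallest k with (A − λI)^k v = 0 for every generalised eigenvector v of λ).

  λ = 4: largest Jordan block has size 3, contributing (x − 4)^3

So m_A(x) = (x - 4)^3 = x^3 - 12*x^2 + 48*x - 64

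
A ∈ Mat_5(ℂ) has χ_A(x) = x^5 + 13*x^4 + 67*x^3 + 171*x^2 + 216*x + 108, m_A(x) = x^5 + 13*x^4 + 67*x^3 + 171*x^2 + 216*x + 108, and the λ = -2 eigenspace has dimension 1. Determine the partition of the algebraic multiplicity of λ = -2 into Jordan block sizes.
Block sizes for λ = -2: [2]

Step 1 — from the characteristic polynomial, algebraic multiplicity of λ = -2 is 2. From dim ker(A − (-2)·I) = 1, there are exactly 1 Jordan blocks for λ = -2.
Step 2 — from the minimal polynomial, the factor (x + 2)^2 tells us the largest block for λ = -2 has size 2.
Step 3 — with total size 2, 1 blocks, and largest block 2, the block sizes (in nonincreasing order) are [2].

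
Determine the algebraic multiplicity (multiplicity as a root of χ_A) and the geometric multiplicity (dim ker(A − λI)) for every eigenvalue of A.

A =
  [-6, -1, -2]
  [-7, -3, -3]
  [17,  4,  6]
λ = -1: alg = 3, geom = 1

Step 1 — factor the characteristic polynomial to read off the algebraic multiplicities:
  χ_A(x) = (x + 1)^3

Step 2 — compute geometric multiplicities via the rank-nullity identity g(λ) = n − rank(A − λI):
  rank(A − (-1)·I) = 2, so dim ker(A − (-1)·I) = n − 2 = 1

Summary:
  λ = -1: algebraic multiplicity = 3, geometric multiplicity = 1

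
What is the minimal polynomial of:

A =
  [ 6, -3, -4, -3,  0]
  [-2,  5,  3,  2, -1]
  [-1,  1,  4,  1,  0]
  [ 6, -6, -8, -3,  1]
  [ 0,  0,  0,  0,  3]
x^3 - 9*x^2 + 27*x - 27

The characteristic polynomial is χ_A(x) = (x - 3)^5, so the eigenvalues are known. The minimal polynomial is
  m_A(x) = Π_λ (x − λ)^{k_λ}
where k_λ is the size of the *largest* Jordan block for λ (equivalently, the smallest k with (A − λI)^k v = 0 for every generalised eigenvector v of λ).

  λ = 3: largest Jordan block has size 3, contributing (x − 3)^3

So m_A(x) = (x - 3)^3 = x^3 - 9*x^2 + 27*x - 27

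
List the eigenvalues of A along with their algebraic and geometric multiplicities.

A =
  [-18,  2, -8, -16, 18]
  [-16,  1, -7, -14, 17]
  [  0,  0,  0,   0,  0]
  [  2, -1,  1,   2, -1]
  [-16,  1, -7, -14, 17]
λ = 0: alg = 4, geom = 3; λ = 2: alg = 1, geom = 1

Step 1 — factor the characteristic polynomial to read off the algebraic multiplicities:
  χ_A(x) = x^4*(x - 2)

Step 2 — compute geometric multiplicities via the rank-nullity identity g(λ) = n − rank(A − λI):
  rank(A − (0)·I) = 2, so dim ker(A − (0)·I) = n − 2 = 3
  rank(A − (2)·I) = 4, so dim ker(A − (2)·I) = n − 4 = 1

Summary:
  λ = 0: algebraic multiplicity = 4, geometric multiplicity = 3
  λ = 2: algebraic multiplicity = 1, geometric multiplicity = 1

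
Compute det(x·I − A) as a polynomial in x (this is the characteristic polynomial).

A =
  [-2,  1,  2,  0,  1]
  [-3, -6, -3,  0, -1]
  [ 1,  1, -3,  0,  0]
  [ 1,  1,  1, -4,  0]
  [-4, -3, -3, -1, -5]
x^5 + 20*x^4 + 160*x^3 + 640*x^2 + 1280*x + 1024

Expanding det(x·I − A) (e.g. by cofactor expansion or by noting that A is similar to its Jordan form J, which has the same characteristic polynomial as A) gives
  χ_A(x) = x^5 + 20*x^4 + 160*x^3 + 640*x^2 + 1280*x + 1024
which factors as (x + 4)^5. The eigenvalues (with algebraic multiplicities) are λ = -4 with multiplicity 5.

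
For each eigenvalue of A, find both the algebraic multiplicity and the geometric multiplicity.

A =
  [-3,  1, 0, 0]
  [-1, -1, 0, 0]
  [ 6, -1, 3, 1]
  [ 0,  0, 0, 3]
λ = -2: alg = 2, geom = 1; λ = 3: alg = 2, geom = 1

Step 1 — factor the characteristic polynomial to read off the algebraic multiplicities:
  χ_A(x) = (x - 3)^2*(x + 2)^2

Step 2 — compute geometric multiplicities via the rank-nullity identity g(λ) = n − rank(A − λI):
  rank(A − (-2)·I) = 3, so dim ker(A − (-2)·I) = n − 3 = 1
  rank(A − (3)·I) = 3, so dim ker(A − (3)·I) = n − 3 = 1

Summary:
  λ = -2: algebraic multiplicity = 2, geometric multiplicity = 1
  λ = 3: algebraic multiplicity = 2, geometric multiplicity = 1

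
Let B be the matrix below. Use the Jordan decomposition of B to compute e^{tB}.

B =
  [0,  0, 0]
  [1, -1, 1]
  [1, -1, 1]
e^{tB} =
  [1, 0, 0]
  [t, 1 - t, t]
  [t, -t, t + 1]

Strategy: write B = P · J · P⁻¹ where J is a Jordan canonical form, so e^{tB} = P · e^{tJ} · P⁻¹, and e^{tJ} can be computed block-by-block.

B has Jordan form
J =
  [0, 1, 0]
  [0, 0, 0]
  [0, 0, 0]
(up to reordering of blocks).

Per-block formulas:
  For a 1×1 block at λ = 0: exp(t · [0]) = [e^(0t)].
  For a 2×2 Jordan block J_2(0): exp(t · J_2(0)) = e^(0t)·(I + t·N), where N is the 2×2 nilpotent shift.

After assembling e^{tJ} and conjugating by P, we get:

e^{tB} =
  [1, 0, 0]
  [t, 1 - t, t]
  [t, -t, t + 1]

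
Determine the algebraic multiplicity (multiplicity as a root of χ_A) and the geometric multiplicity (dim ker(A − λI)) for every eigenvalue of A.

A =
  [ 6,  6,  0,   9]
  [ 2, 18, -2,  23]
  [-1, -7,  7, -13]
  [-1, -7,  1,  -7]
λ = 6: alg = 4, geom = 2

Step 1 — factor the characteristic polynomial to read off the algebraic multiplicities:
  χ_A(x) = (x - 6)^4

Step 2 — compute geometric multiplicities via the rank-nullity identity g(λ) = n − rank(A − λI):
  rank(A − (6)·I) = 2, so dim ker(A − (6)·I) = n − 2 = 2

Summary:
  λ = 6: algebraic multiplicity = 4, geometric multiplicity = 2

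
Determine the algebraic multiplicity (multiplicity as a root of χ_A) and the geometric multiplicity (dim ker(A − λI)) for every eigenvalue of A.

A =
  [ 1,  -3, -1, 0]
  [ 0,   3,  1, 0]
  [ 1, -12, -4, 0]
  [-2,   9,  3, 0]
λ = 0: alg = 4, geom = 2

Step 1 — factor the characteristic polynomial to read off the algebraic multiplicities:
  χ_A(x) = x^4

Step 2 — compute geometric multiplicities via the rank-nullity identity g(λ) = n − rank(A − λI):
  rank(A − (0)·I) = 2, so dim ker(A − (0)·I) = n − 2 = 2

Summary:
  λ = 0: algebraic multiplicity = 4, geometric multiplicity = 2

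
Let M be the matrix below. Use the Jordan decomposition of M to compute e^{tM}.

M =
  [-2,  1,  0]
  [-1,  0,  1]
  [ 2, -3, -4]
e^{tM} =
  [-t^2*exp(-2*t)/2 + exp(-2*t), t^2*exp(-2*t) + t*exp(-2*t), t^2*exp(-2*t)/2]
  [-t*exp(-2*t), 2*t*exp(-2*t) + exp(-2*t), t*exp(-2*t)]
  [-t^2*exp(-2*t)/2 + 2*t*exp(-2*t), t^2*exp(-2*t) - 3*t*exp(-2*t), t^2*exp(-2*t)/2 - 2*t*exp(-2*t) + exp(-2*t)]

Strategy: write M = P · J · P⁻¹ where J is a Jordan canonical form, so e^{tM} = P · e^{tJ} · P⁻¹, and e^{tJ} can be computed block-by-block.

M has Jordan form
J =
  [-2,  1,  0]
  [ 0, -2,  1]
  [ 0,  0, -2]
(up to reordering of blocks).

Per-block formulas:
  For a 3×3 Jordan block J_3(-2): exp(t · J_3(-2)) = e^(-2t)·(I + t·N + (t^2/2)·N^2), where N is the 3×3 nilpotent shift.

After assembling e^{tJ} and conjugating by P, we get:

e^{tM} =
  [-t^2*exp(-2*t)/2 + exp(-2*t), t^2*exp(-2*t) + t*exp(-2*t), t^2*exp(-2*t)/2]
  [-t*exp(-2*t), 2*t*exp(-2*t) + exp(-2*t), t*exp(-2*t)]
  [-t^2*exp(-2*t)/2 + 2*t*exp(-2*t), t^2*exp(-2*t) - 3*t*exp(-2*t), t^2*exp(-2*t)/2 - 2*t*exp(-2*t) + exp(-2*t)]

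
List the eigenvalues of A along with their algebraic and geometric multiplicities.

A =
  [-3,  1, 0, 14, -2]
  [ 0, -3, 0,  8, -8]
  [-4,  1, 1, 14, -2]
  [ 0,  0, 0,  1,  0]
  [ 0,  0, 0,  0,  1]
λ = -3: alg = 2, geom = 1; λ = 1: alg = 3, geom = 3

Step 1 — factor the characteristic polynomial to read off the algebraic multiplicities:
  χ_A(x) = (x - 1)^3*(x + 3)^2

Step 2 — compute geometric multiplicities via the rank-nullity identity g(λ) = n − rank(A − λI):
  rank(A − (-3)·I) = 4, so dim ker(A − (-3)·I) = n − 4 = 1
  rank(A − (1)·I) = 2, so dim ker(A − (1)·I) = n − 2 = 3

Summary:
  λ = -3: algebraic multiplicity = 2, geometric multiplicity = 1
  λ = 1: algebraic multiplicity = 3, geometric multiplicity = 3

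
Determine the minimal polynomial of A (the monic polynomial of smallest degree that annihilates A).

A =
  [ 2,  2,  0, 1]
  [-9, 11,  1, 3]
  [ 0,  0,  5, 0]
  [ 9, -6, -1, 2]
x^3 - 15*x^2 + 75*x - 125

The characteristic polynomial is χ_A(x) = (x - 5)^4, so the eigenvalues are known. The minimal polynomial is
  m_A(x) = Π_λ (x − λ)^{k_λ}
where k_λ is the size of the *largest* Jordan block for λ (equivalently, the smallest k with (A − λI)^k v = 0 for every generalised eigenvector v of λ).

  λ = 5: largest Jordan block has size 3, contributing (x − 5)^3

So m_A(x) = (x - 5)^3 = x^3 - 15*x^2 + 75*x - 125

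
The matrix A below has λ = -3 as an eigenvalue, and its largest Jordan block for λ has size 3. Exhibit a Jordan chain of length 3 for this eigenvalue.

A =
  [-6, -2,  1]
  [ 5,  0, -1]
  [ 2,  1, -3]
A Jordan chain for λ = -3 of length 3:
v_1 = (1, -2, -1)ᵀ
v_2 = (-3, 5, 2)ᵀ
v_3 = (1, 0, 0)ᵀ

Let N = A − (-3)·I. We want v_3 with N^3 v_3 = 0 but N^2 v_3 ≠ 0; then v_{j-1} := N · v_j for j = 3, …, 2.

Pick v_3 = (1, 0, 0)ᵀ.
Then v_2 = N · v_3 = (-3, 5, 2)ᵀ.
Then v_1 = N · v_2 = (1, -2, -1)ᵀ.

Sanity check: (A − (-3)·I) v_1 = (0, 0, 0)ᵀ = 0. ✓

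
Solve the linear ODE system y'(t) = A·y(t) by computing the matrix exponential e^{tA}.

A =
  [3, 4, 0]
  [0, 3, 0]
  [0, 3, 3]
e^{tA} =
  [exp(3*t), 4*t*exp(3*t), 0]
  [0, exp(3*t), 0]
  [0, 3*t*exp(3*t), exp(3*t)]

Strategy: write A = P · J · P⁻¹ where J is a Jordan canonical form, so e^{tA} = P · e^{tJ} · P⁻¹, and e^{tJ} can be computed block-by-block.

A has Jordan form
J =
  [3, 1, 0]
  [0, 3, 0]
  [0, 0, 3]
(up to reordering of blocks).

Per-block formulas:
  For a 1×1 block at λ = 3: exp(t · [3]) = [e^(3t)].
  For a 2×2 Jordan block J_2(3): exp(t · J_2(3)) = e^(3t)·(I + t·N), where N is the 2×2 nilpotent shift.

After assembling e^{tJ} and conjugating by P, we get:

e^{tA} =
  [exp(3*t), 4*t*exp(3*t), 0]
  [0, exp(3*t), 0]
  [0, 3*t*exp(3*t), exp(3*t)]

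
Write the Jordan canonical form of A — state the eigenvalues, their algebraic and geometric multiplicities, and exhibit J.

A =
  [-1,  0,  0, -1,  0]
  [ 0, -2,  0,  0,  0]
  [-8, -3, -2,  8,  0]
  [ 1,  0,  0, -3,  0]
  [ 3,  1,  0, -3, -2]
J_2(-2) ⊕ J_2(-2) ⊕ J_1(-2)

The characteristic polynomial is
  det(x·I − A) = x^5 + 10*x^4 + 40*x^3 + 80*x^2 + 80*x + 32 = (x + 2)^5

Eigenvalues and multiplicities (the geometric multiplicity of λ is n − rank(A − λI), which equals the number of Jordan blocks for λ):
  λ = -2: algebraic multiplicity = 5, geometric multiplicity = 3

Determining the block sizes for each eigenvalue:
  λ = -2: with am = 5 and gm = 3, the partition is not yet determined (e.g. several partitions of 5 into 3 parts exist). Let N = A − (-2)·I. Computing rank(N^1) = 2, rank(N^2) = 0; the number of blocks of size ≥ j is rank(N^{j−1}) − rank(N^j), giving [3, 2]. So we have 2 block(s) of size 2, 1 block(s) of size 1 → block sizes [2, 2, 1]

Assembling the blocks gives a Jordan form
J =
  [-2,  1,  0,  0,  0]
  [ 0, -2,  0,  0,  0]
  [ 0,  0, -2,  1,  0]
  [ 0,  0,  0, -2,  0]
  [ 0,  0,  0,  0, -2]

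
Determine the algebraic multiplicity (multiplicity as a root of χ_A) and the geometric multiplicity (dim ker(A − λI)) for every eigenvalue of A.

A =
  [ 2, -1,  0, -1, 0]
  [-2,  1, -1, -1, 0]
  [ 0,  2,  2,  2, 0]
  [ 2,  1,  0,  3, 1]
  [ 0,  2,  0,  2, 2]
λ = 2: alg = 5, geom = 2

Step 1 — factor the characteristic polynomial to read off the algebraic multiplicities:
  χ_A(x) = (x - 2)^5

Step 2 — compute geometric multiplicities via the rank-nullity identity g(λ) = n − rank(A − λI):
  rank(A − (2)·I) = 3, so dim ker(A − (2)·I) = n − 3 = 2

Summary:
  λ = 2: algebraic multiplicity = 5, geometric multiplicity = 2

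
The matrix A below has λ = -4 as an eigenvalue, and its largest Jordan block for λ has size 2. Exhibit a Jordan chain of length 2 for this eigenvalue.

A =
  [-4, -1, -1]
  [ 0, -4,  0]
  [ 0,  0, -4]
A Jordan chain for λ = -4 of length 2:
v_1 = (-1, 0, 0)ᵀ
v_2 = (0, 1, 0)ᵀ

Let N = A − (-4)·I. We want v_2 with N^2 v_2 = 0 but N^1 v_2 ≠ 0; then v_{j-1} := N · v_j for j = 2, …, 2.

Pick v_2 = (0, 1, 0)ᵀ.
Then v_1 = N · v_2 = (-1, 0, 0)ᵀ.

Sanity check: (A − (-4)·I) v_1 = (0, 0, 0)ᵀ = 0. ✓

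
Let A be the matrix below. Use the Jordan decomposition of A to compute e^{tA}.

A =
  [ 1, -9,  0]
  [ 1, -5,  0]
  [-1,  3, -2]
e^{tA} =
  [3*t*exp(-2*t) + exp(-2*t), -9*t*exp(-2*t), 0]
  [t*exp(-2*t), -3*t*exp(-2*t) + exp(-2*t), 0]
  [-t*exp(-2*t), 3*t*exp(-2*t), exp(-2*t)]

Strategy: write A = P · J · P⁻¹ where J is a Jordan canonical form, so e^{tA} = P · e^{tJ} · P⁻¹, and e^{tJ} can be computed block-by-block.

A has Jordan form
J =
  [-2,  1,  0]
  [ 0, -2,  0]
  [ 0,  0, -2]
(up to reordering of blocks).

Per-block formulas:
  For a 1×1 block at λ = -2: exp(t · [-2]) = [e^(-2t)].
  For a 2×2 Jordan block J_2(-2): exp(t · J_2(-2)) = e^(-2t)·(I + t·N), where N is the 2×2 nilpotent shift.

After assembling e^{tJ} and conjugating by P, we get:

e^{tA} =
  [3*t*exp(-2*t) + exp(-2*t), -9*t*exp(-2*t), 0]
  [t*exp(-2*t), -3*t*exp(-2*t) + exp(-2*t), 0]
  [-t*exp(-2*t), 3*t*exp(-2*t), exp(-2*t)]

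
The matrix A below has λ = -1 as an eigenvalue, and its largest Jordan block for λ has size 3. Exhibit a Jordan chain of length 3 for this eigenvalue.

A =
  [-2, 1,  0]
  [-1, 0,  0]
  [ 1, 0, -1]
A Jordan chain for λ = -1 of length 3:
v_1 = (0, 0, -1)ᵀ
v_2 = (-1, -1, 1)ᵀ
v_3 = (1, 0, 0)ᵀ

Let N = A − (-1)·I. We want v_3 with N^3 v_3 = 0 but N^2 v_3 ≠ 0; then v_{j-1} := N · v_j for j = 3, …, 2.

Pick v_3 = (1, 0, 0)ᵀ.
Then v_2 = N · v_3 = (-1, -1, 1)ᵀ.
Then v_1 = N · v_2 = (0, 0, -1)ᵀ.

Sanity check: (A − (-1)·I) v_1 = (0, 0, 0)ᵀ = 0. ✓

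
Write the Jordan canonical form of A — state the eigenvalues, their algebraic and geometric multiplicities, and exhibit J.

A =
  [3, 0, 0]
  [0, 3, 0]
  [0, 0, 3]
J_1(3) ⊕ J_1(3) ⊕ J_1(3)

The characteristic polynomial is
  det(x·I − A) = x^3 - 9*x^2 + 27*x - 27 = (x - 3)^3

Eigenvalues and multiplicities (the geometric multiplicity of λ is n − rank(A − λI), which equals the number of Jordan blocks for λ):
  λ = 3: algebraic multiplicity = 3, geometric multiplicity = 3

Determining the block sizes for each eigenvalue:
  λ = 3: gm = am = 3, so every block has size 1 → block sizes [1, 1, 1]

Assembling the blocks gives a Jordan form
J =
  [3, 0, 0]
  [0, 3, 0]
  [0, 0, 3]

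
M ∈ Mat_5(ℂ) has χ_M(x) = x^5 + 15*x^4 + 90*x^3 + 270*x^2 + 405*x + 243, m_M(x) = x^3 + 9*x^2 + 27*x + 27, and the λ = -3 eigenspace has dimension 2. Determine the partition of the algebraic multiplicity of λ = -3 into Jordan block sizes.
Block sizes for λ = -3: [3, 2]

Step 1 — from the characteristic polynomial, algebraic multiplicity of λ = -3 is 5. From dim ker(M − (-3)·I) = 2, there are exactly 2 Jordan blocks for λ = -3.
Step 2 — from the minimal polynomial, the factor (x + 3)^3 tells us the largest block for λ = -3 has size 3.
Step 3 — with total size 5, 2 blocks, and largest block 3, the block sizes (in nonincreasing order) are [3, 2].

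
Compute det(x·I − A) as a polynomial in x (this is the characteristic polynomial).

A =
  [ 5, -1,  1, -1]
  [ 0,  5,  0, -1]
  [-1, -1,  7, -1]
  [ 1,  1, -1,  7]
x^4 - 24*x^3 + 216*x^2 - 864*x + 1296

Expanding det(x·I − A) (e.g. by cofactor expansion or by noting that A is similar to its Jordan form J, which has the same characteristic polynomial as A) gives
  χ_A(x) = x^4 - 24*x^3 + 216*x^2 - 864*x + 1296
which factors as (x - 6)^4. The eigenvalues (with algebraic multiplicities) are λ = 6 with multiplicity 4.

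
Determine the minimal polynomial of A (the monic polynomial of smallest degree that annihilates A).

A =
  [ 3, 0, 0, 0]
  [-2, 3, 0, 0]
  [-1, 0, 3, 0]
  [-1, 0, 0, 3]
x^2 - 6*x + 9

The characteristic polynomial is χ_A(x) = (x - 3)^4, so the eigenvalues are known. The minimal polynomial is
  m_A(x) = Π_λ (x − λ)^{k_λ}
where k_λ is the size of the *largest* Jordan block for λ (equivalently, the smallest k with (A − λI)^k v = 0 for every generalised eigenvector v of λ).

  λ = 3: largest Jordan block has size 2, contributing (x − 3)^2

So m_A(x) = (x - 3)^2 = x^2 - 6*x + 9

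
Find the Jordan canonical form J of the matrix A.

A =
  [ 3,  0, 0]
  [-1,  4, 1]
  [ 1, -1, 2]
J_2(3) ⊕ J_1(3)

The characteristic polynomial is
  det(x·I − A) = x^3 - 9*x^2 + 27*x - 27 = (x - 3)^3

Eigenvalues and multiplicities (the geometric multiplicity of λ is n − rank(A − λI), which equals the number of Jordan blocks for λ):
  λ = 3: algebraic multiplicity = 3, geometric multiplicity = 2

Determining the block sizes for each eigenvalue:
  λ = 3: 2 blocks summing to 3 forces exactly one block of size 2 and the rest size 1 → block sizes [2, 1]

Assembling the blocks gives a Jordan form
J =
  [3, 1, 0]
  [0, 3, 0]
  [0, 0, 3]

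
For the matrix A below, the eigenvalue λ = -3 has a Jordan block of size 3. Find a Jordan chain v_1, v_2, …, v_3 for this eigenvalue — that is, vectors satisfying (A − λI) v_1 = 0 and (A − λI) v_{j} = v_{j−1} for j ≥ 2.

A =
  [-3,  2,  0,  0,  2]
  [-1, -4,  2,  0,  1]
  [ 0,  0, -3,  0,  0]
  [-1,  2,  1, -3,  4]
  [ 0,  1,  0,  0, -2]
A Jordan chain for λ = -3 of length 3:
v_1 = (-2, 1, 0, -2, -1)ᵀ
v_2 = (0, -1, 0, -1, 0)ᵀ
v_3 = (1, 0, 0, 0, 0)ᵀ

Let N = A − (-3)·I. We want v_3 with N^3 v_3 = 0 but N^2 v_3 ≠ 0; then v_{j-1} := N · v_j for j = 3, …, 2.

Pick v_3 = (1, 0, 0, 0, 0)ᵀ.
Then v_2 = N · v_3 = (0, -1, 0, -1, 0)ᵀ.
Then v_1 = N · v_2 = (-2, 1, 0, -2, -1)ᵀ.

Sanity check: (A − (-3)·I) v_1 = (0, 0, 0, 0, 0)ᵀ = 0. ✓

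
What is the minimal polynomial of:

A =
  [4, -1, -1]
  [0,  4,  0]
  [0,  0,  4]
x^2 - 8*x + 16

The characteristic polynomial is χ_A(x) = (x - 4)^3, so the eigenvalues are known. The minimal polynomial is
  m_A(x) = Π_λ (x − λ)^{k_λ}
where k_λ is the size of the *largest* Jordan block for λ (equivalently, the smallest k with (A − λI)^k v = 0 for every generalised eigenvector v of λ).

  λ = 4: largest Jordan block has size 2, contributing (x − 4)^2

So m_A(x) = (x - 4)^2 = x^2 - 8*x + 16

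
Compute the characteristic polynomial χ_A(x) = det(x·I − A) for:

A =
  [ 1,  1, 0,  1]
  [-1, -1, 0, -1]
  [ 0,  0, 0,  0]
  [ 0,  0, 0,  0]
x^4

Expanding det(x·I − A) (e.g. by cofactor expansion or by noting that A is similar to its Jordan form J, which has the same characteristic polynomial as A) gives
  χ_A(x) = x^4
which factors as x^4. The eigenvalues (with algebraic multiplicities) are λ = 0 with multiplicity 4.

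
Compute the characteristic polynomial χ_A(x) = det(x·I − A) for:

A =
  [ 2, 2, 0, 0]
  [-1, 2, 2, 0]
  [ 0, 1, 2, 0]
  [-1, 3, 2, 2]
x^4 - 8*x^3 + 24*x^2 - 32*x + 16

Expanding det(x·I − A) (e.g. by cofactor expansion or by noting that A is similar to its Jordan form J, which has the same characteristic polynomial as A) gives
  χ_A(x) = x^4 - 8*x^3 + 24*x^2 - 32*x + 16
which factors as (x - 2)^4. The eigenvalues (with algebraic multiplicities) are λ = 2 with multiplicity 4.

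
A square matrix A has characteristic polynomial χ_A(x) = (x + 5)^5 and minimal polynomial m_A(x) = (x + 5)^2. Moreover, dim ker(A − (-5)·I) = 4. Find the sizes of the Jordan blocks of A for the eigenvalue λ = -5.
Block sizes for λ = -5: [2, 1, 1, 1]

Step 1 — from the characteristic polynomial, algebraic multiplicity of λ = -5 is 5. From dim ker(A − (-5)·I) = 4, there are exactly 4 Jordan blocks for λ = -5.
Step 2 — from the minimal polynomial, the factor (x + 5)^2 tells us the largest block for λ = -5 has size 2.
Step 3 — with total size 5, 4 blocks, and largest block 2, the block sizes (in nonincreasing order) are [2, 1, 1, 1].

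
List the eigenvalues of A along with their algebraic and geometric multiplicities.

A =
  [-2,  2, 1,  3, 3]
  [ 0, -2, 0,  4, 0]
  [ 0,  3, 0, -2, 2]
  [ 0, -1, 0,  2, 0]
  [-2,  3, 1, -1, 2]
λ = 0: alg = 5, geom = 2

Step 1 — factor the characteristic polynomial to read off the algebraic multiplicities:
  χ_A(x) = x^5

Step 2 — compute geometric multiplicities via the rank-nullity identity g(λ) = n − rank(A − λI):
  rank(A − (0)·I) = 3, so dim ker(A − (0)·I) = n − 3 = 2

Summary:
  λ = 0: algebraic multiplicity = 5, geometric multiplicity = 2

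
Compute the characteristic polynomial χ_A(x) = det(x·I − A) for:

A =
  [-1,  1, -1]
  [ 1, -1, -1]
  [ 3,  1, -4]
x^3 + 6*x^2 + 12*x + 8

Expanding det(x·I − A) (e.g. by cofactor expansion or by noting that A is similar to its Jordan form J, which has the same characteristic polynomial as A) gives
  χ_A(x) = x^3 + 6*x^2 + 12*x + 8
which factors as (x + 2)^3. The eigenvalues (with algebraic multiplicities) are λ = -2 with multiplicity 3.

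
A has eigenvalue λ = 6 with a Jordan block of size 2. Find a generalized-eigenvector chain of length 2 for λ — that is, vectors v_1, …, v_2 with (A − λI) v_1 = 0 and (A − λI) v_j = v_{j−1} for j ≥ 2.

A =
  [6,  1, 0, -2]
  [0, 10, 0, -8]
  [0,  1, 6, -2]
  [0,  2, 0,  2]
A Jordan chain for λ = 6 of length 2:
v_1 = (1, 4, 1, 2)ᵀ
v_2 = (0, 1, 0, 0)ᵀ

Let N = A − (6)·I. We want v_2 with N^2 v_2 = 0 but N^1 v_2 ≠ 0; then v_{j-1} := N · v_j for j = 2, …, 2.

Pick v_2 = (0, 1, 0, 0)ᵀ.
Then v_1 = N · v_2 = (1, 4, 1, 2)ᵀ.

Sanity check: (A − (6)·I) v_1 = (0, 0, 0, 0)ᵀ = 0. ✓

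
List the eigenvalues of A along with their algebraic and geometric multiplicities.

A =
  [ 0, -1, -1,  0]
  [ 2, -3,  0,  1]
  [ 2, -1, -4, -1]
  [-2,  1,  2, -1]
λ = -2: alg = 4, geom = 2

Step 1 — factor the characteristic polynomial to read off the algebraic multiplicities:
  χ_A(x) = (x + 2)^4

Step 2 — compute geometric multiplicities via the rank-nullity identity g(λ) = n − rank(A − λI):
  rank(A − (-2)·I) = 2, so dim ker(A − (-2)·I) = n − 2 = 2

Summary:
  λ = -2: algebraic multiplicity = 4, geometric multiplicity = 2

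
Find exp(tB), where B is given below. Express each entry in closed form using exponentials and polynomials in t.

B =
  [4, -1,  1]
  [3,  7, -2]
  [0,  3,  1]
e^{tB} =
  [-3*t^2*exp(4*t)/2 + exp(4*t), -t*exp(4*t), -t^2*exp(4*t)/2 + t*exp(4*t)]
  [9*t^2*exp(4*t)/2 + 3*t*exp(4*t), 3*t*exp(4*t) + exp(4*t), 3*t^2*exp(4*t)/2 - 2*t*exp(4*t)]
  [9*t^2*exp(4*t)/2, 3*t*exp(4*t), 3*t^2*exp(4*t)/2 - 3*t*exp(4*t) + exp(4*t)]

Strategy: write B = P · J · P⁻¹ where J is a Jordan canonical form, so e^{tB} = P · e^{tJ} · P⁻¹, and e^{tJ} can be computed block-by-block.

B has Jordan form
J =
  [4, 1, 0]
  [0, 4, 1]
  [0, 0, 4]
(up to reordering of blocks).

Per-block formulas:
  For a 3×3 Jordan block J_3(4): exp(t · J_3(4)) = e^(4t)·(I + t·N + (t^2/2)·N^2), where N is the 3×3 nilpotent shift.

After assembling e^{tJ} and conjugating by P, we get:

e^{tB} =
  [-3*t^2*exp(4*t)/2 + exp(4*t), -t*exp(4*t), -t^2*exp(4*t)/2 + t*exp(4*t)]
  [9*t^2*exp(4*t)/2 + 3*t*exp(4*t), 3*t*exp(4*t) + exp(4*t), 3*t^2*exp(4*t)/2 - 2*t*exp(4*t)]
  [9*t^2*exp(4*t)/2, 3*t*exp(4*t), 3*t^2*exp(4*t)/2 - 3*t*exp(4*t) + exp(4*t)]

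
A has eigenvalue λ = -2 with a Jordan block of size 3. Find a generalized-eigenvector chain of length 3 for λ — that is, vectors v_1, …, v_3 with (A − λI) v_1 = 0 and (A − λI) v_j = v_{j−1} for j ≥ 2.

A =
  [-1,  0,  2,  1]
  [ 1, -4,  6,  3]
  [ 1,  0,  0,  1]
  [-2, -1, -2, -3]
A Jordan chain for λ = -2 of length 3:
v_1 = (1, -1, 1, -3)ᵀ
v_2 = (1, 1, 1, -2)ᵀ
v_3 = (1, 0, 0, 0)ᵀ

Let N = A − (-2)·I. We want v_3 with N^3 v_3 = 0 but N^2 v_3 ≠ 0; then v_{j-1} := N · v_j for j = 3, …, 2.

Pick v_3 = (1, 0, 0, 0)ᵀ.
Then v_2 = N · v_3 = (1, 1, 1, -2)ᵀ.
Then v_1 = N · v_2 = (1, -1, 1, -3)ᵀ.

Sanity check: (A − (-2)·I) v_1 = (0, 0, 0, 0)ᵀ = 0. ✓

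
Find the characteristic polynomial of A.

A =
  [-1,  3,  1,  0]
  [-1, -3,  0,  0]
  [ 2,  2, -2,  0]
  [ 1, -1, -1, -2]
x^4 + 8*x^3 + 24*x^2 + 32*x + 16

Expanding det(x·I − A) (e.g. by cofactor expansion or by noting that A is similar to its Jordan form J, which has the same characteristic polynomial as A) gives
  χ_A(x) = x^4 + 8*x^3 + 24*x^2 + 32*x + 16
which factors as (x + 2)^4. The eigenvalues (with algebraic multiplicities) are λ = -2 with multiplicity 4.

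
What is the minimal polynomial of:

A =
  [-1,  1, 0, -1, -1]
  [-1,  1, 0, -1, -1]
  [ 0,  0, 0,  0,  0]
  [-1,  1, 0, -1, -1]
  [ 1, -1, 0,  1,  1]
x^2

The characteristic polynomial is χ_A(x) = x^5, so the eigenvalues are known. The minimal polynomial is
  m_A(x) = Π_λ (x − λ)^{k_λ}
where k_λ is the size of the *largest* Jordan block for λ (equivalently, the smallest k with (A − λI)^k v = 0 for every generalised eigenvector v of λ).

  λ = 0: largest Jordan block has size 2, contributing (x − 0)^2

So m_A(x) = x^2 = x^2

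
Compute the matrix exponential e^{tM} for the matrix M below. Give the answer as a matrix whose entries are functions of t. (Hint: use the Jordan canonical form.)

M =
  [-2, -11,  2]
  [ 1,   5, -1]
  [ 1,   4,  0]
e^{tM} =
  [-3*t*exp(t) + exp(t), -3*t^2*exp(t)/2 - 11*t*exp(t), 3*t^2*exp(t)/2 + 2*t*exp(t)]
  [t*exp(t), t^2*exp(t)/2 + 4*t*exp(t) + exp(t), -t^2*exp(t)/2 - t*exp(t)]
  [t*exp(t), t^2*exp(t)/2 + 4*t*exp(t), -t^2*exp(t)/2 - t*exp(t) + exp(t)]

Strategy: write M = P · J · P⁻¹ where J is a Jordan canonical form, so e^{tM} = P · e^{tJ} · P⁻¹, and e^{tJ} can be computed block-by-block.

M has Jordan form
J =
  [1, 1, 0]
  [0, 1, 1]
  [0, 0, 1]
(up to reordering of blocks).

Per-block formulas:
  For a 3×3 Jordan block J_3(1): exp(t · J_3(1)) = e^(1t)·(I + t·N + (t^2/2)·N^2), where N is the 3×3 nilpotent shift.

After assembling e^{tJ} and conjugating by P, we get:

e^{tM} =
  [-3*t*exp(t) + exp(t), -3*t^2*exp(t)/2 - 11*t*exp(t), 3*t^2*exp(t)/2 + 2*t*exp(t)]
  [t*exp(t), t^2*exp(t)/2 + 4*t*exp(t) + exp(t), -t^2*exp(t)/2 - t*exp(t)]
  [t*exp(t), t^2*exp(t)/2 + 4*t*exp(t), -t^2*exp(t)/2 - t*exp(t) + exp(t)]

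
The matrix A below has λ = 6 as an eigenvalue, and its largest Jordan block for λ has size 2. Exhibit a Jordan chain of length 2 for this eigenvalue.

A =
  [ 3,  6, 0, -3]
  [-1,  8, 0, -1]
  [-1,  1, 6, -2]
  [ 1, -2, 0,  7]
A Jordan chain for λ = 6 of length 2:
v_1 = (-3, -1, -1, 1)ᵀ
v_2 = (1, 0, 0, 0)ᵀ

Let N = A − (6)·I. We want v_2 with N^2 v_2 = 0 but N^1 v_2 ≠ 0; then v_{j-1} := N · v_j for j = 2, …, 2.

Pick v_2 = (1, 0, 0, 0)ᵀ.
Then v_1 = N · v_2 = (-3, -1, -1, 1)ᵀ.

Sanity check: (A − (6)·I) v_1 = (0, 0, 0, 0)ᵀ = 0. ✓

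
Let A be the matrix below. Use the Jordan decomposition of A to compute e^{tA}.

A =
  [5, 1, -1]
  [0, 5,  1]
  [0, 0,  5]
e^{tA} =
  [exp(5*t), t*exp(5*t), t^2*exp(5*t)/2 - t*exp(5*t)]
  [0, exp(5*t), t*exp(5*t)]
  [0, 0, exp(5*t)]

Strategy: write A = P · J · P⁻¹ where J is a Jordan canonical form, so e^{tA} = P · e^{tJ} · P⁻¹, and e^{tJ} can be computed block-by-block.

A has Jordan form
J =
  [5, 1, 0]
  [0, 5, 1]
  [0, 0, 5]
(up to reordering of blocks).

Per-block formulas:
  For a 3×3 Jordan block J_3(5): exp(t · J_3(5)) = e^(5t)·(I + t·N + (t^2/2)·N^2), where N is the 3×3 nilpotent shift.

After assembling e^{tJ} and conjugating by P, we get:

e^{tA} =
  [exp(5*t), t*exp(5*t), t^2*exp(5*t)/2 - t*exp(5*t)]
  [0, exp(5*t), t*exp(5*t)]
  [0, 0, exp(5*t)]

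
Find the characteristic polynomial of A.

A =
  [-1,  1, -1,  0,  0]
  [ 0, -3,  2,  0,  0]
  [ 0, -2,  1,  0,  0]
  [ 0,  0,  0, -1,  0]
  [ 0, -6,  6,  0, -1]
x^5 + 5*x^4 + 10*x^3 + 10*x^2 + 5*x + 1

Expanding det(x·I − A) (e.g. by cofactor expansion or by noting that A is similar to its Jordan form J, which has the same characteristic polynomial as A) gives
  χ_A(x) = x^5 + 5*x^4 + 10*x^3 + 10*x^2 + 5*x + 1
which factors as (x + 1)^5. The eigenvalues (with algebraic multiplicities) are λ = -1 with multiplicity 5.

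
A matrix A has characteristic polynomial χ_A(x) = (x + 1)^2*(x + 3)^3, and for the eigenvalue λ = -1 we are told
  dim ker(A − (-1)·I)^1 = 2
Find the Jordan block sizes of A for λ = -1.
Block sizes for λ = -1: [1, 1]

From the dimensions of kernels of powers, the number of Jordan blocks of size at least j is d_j − d_{j−1} where d_j = dim ker(N^j) (with d_0 = 0). Computing the differences gives [2].
The number of blocks of size exactly k is (#blocks of size ≥ k) − (#blocks of size ≥ k + 1), so the partition is: 2 block(s) of size 1.
In nonincreasing order the block sizes are [1, 1].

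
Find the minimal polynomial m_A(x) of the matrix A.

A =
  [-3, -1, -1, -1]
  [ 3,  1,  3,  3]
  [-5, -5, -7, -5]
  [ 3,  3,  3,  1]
x^2 + 4*x + 4

The characteristic polynomial is χ_A(x) = (x + 2)^4, so the eigenvalues are known. The minimal polynomial is
  m_A(x) = Π_λ (x − λ)^{k_λ}
where k_λ is the size of the *largest* Jordan block for λ (equivalently, the smallest k with (A − λI)^k v = 0 for every generalised eigenvector v of λ).

  λ = -2: largest Jordan block has size 2, contributing (x + 2)^2

So m_A(x) = (x + 2)^2 = x^2 + 4*x + 4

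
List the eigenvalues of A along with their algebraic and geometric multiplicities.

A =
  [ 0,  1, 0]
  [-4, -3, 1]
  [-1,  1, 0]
λ = -1: alg = 3, geom = 1

Step 1 — factor the characteristic polynomial to read off the algebraic multiplicities:
  χ_A(x) = (x + 1)^3

Step 2 — compute geometric multiplicities via the rank-nullity identity g(λ) = n − rank(A − λI):
  rank(A − (-1)·I) = 2, so dim ker(A − (-1)·I) = n − 2 = 1

Summary:
  λ = -1: algebraic multiplicity = 3, geometric multiplicity = 1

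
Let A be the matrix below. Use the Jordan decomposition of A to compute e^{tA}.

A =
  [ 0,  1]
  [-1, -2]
e^{tA} =
  [t*exp(-t) + exp(-t), t*exp(-t)]
  [-t*exp(-t), -t*exp(-t) + exp(-t)]

Strategy: write A = P · J · P⁻¹ where J is a Jordan canonical form, so e^{tA} = P · e^{tJ} · P⁻¹, and e^{tJ} can be computed block-by-block.

A has Jordan form
J =
  [-1,  1]
  [ 0, -1]
(up to reordering of blocks).

Per-block formulas:
  For a 2×2 Jordan block J_2(-1): exp(t · J_2(-1)) = e^(-1t)·(I + t·N), where N is the 2×2 nilpotent shift.

After assembling e^{tJ} and conjugating by P, we get:

e^{tA} =
  [t*exp(-t) + exp(-t), t*exp(-t)]
  [-t*exp(-t), -t*exp(-t) + exp(-t)]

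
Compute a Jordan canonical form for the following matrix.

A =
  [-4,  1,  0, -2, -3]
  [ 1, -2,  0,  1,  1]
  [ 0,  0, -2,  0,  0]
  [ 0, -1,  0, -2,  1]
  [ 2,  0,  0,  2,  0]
J_3(-2) ⊕ J_1(-2) ⊕ J_1(-2)

The characteristic polynomial is
  det(x·I − A) = x^5 + 10*x^4 + 40*x^3 + 80*x^2 + 80*x + 32 = (x + 2)^5

Eigenvalues and multiplicities (the geometric multiplicity of λ is n − rank(A − λI), which equals the number of Jordan blocks for λ):
  λ = -2: algebraic multiplicity = 5, geometric multiplicity = 3

Determining the block sizes for each eigenvalue:
  λ = -2: with am = 5 and gm = 3, the partition is not yet determined (e.g. several partitions of 5 into 3 parts exist). Let N = A − (-2)·I. Computing rank(N^1) = 2, rank(N^2) = 1, rank(N^3) = 0; the number of blocks of size ≥ j is rank(N^{j−1}) − rank(N^j), giving [3, 1, 1]. So we have 1 block(s) of size 3, 2 block(s) of size 1 → block sizes [3, 1, 1]

Assembling the blocks gives a Jordan form
J =
  [-2,  1,  0,  0,  0]
  [ 0, -2,  1,  0,  0]
  [ 0,  0, -2,  0,  0]
  [ 0,  0,  0, -2,  0]
  [ 0,  0,  0,  0, -2]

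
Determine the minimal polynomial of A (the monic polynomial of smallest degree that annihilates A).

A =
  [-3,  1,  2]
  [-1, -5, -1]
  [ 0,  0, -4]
x^3 + 12*x^2 + 48*x + 64

The characteristic polynomial is χ_A(x) = (x + 4)^3, so the eigenvalues are known. The minimal polynomial is
  m_A(x) = Π_λ (x − λ)^{k_λ}
where k_λ is the size of the *largest* Jordan block for λ (equivalently, the smallest k with (A − λI)^k v = 0 for every generalised eigenvector v of λ).

  λ = -4: largest Jordan block has size 3, contributing (x + 4)^3

So m_A(x) = (x + 4)^3 = x^3 + 12*x^2 + 48*x + 64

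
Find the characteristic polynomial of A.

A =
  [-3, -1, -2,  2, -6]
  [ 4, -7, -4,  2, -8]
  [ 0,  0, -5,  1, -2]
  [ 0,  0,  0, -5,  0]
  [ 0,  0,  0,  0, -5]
x^5 + 25*x^4 + 250*x^3 + 1250*x^2 + 3125*x + 3125

Expanding det(x·I − A) (e.g. by cofactor expansion or by noting that A is similar to its Jordan form J, which has the same characteristic polynomial as A) gives
  χ_A(x) = x^5 + 25*x^4 + 250*x^3 + 1250*x^2 + 3125*x + 3125
which factors as (x + 5)^5. The eigenvalues (with algebraic multiplicities) are λ = -5 with multiplicity 5.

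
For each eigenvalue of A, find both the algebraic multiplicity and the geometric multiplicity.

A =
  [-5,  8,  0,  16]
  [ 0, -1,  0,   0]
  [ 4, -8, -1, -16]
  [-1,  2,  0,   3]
λ = -1: alg = 4, geom = 3

Step 1 — factor the characteristic polynomial to read off the algebraic multiplicities:
  χ_A(x) = (x + 1)^4

Step 2 — compute geometric multiplicities via the rank-nullity identity g(λ) = n − rank(A − λI):
  rank(A − (-1)·I) = 1, so dim ker(A − (-1)·I) = n − 1 = 3

Summary:
  λ = -1: algebraic multiplicity = 4, geometric multiplicity = 3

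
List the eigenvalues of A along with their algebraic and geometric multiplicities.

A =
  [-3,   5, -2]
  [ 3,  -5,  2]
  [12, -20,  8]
λ = 0: alg = 3, geom = 2

Step 1 — factor the characteristic polynomial to read off the algebraic multiplicities:
  χ_A(x) = x^3

Step 2 — compute geometric multiplicities via the rank-nullity identity g(λ) = n − rank(A − λI):
  rank(A − (0)·I) = 1, so dim ker(A − (0)·I) = n − 1 = 2

Summary:
  λ = 0: algebraic multiplicity = 3, geometric multiplicity = 2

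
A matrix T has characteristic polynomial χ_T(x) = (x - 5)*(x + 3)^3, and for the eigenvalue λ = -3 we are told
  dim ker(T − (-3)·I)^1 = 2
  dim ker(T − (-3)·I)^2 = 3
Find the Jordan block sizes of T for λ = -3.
Block sizes for λ = -3: [2, 1]

From the dimensions of kernels of powers, the number of Jordan blocks of size at least j is d_j − d_{j−1} where d_j = dim ker(N^j) (with d_0 = 0). Computing the differences gives [2, 1].
The number of blocks of size exactly k is (#blocks of size ≥ k) − (#blocks of size ≥ k + 1), so the partition is: 1 block(s) of size 1, 1 block(s) of size 2.
In nonincreasing order the block sizes are [2, 1].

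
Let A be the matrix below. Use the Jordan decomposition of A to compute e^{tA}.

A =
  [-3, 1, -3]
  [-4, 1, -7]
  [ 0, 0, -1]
e^{tA} =
  [-2*t*exp(-t) + exp(-t), t*exp(-t), -t^2*exp(-t)/2 - 3*t*exp(-t)]
  [-4*t*exp(-t), 2*t*exp(-t) + exp(-t), -t^2*exp(-t) - 7*t*exp(-t)]
  [0, 0, exp(-t)]

Strategy: write A = P · J · P⁻¹ where J is a Jordan canonical form, so e^{tA} = P · e^{tJ} · P⁻¹, and e^{tJ} can be computed block-by-block.

A has Jordan form
J =
  [-1,  1,  0]
  [ 0, -1,  1]
  [ 0,  0, -1]
(up to reordering of blocks).

Per-block formulas:
  For a 3×3 Jordan block J_3(-1): exp(t · J_3(-1)) = e^(-1t)·(I + t·N + (t^2/2)·N^2), where N is the 3×3 nilpotent shift.

After assembling e^{tJ} and conjugating by P, we get:

e^{tA} =
  [-2*t*exp(-t) + exp(-t), t*exp(-t), -t^2*exp(-t)/2 - 3*t*exp(-t)]
  [-4*t*exp(-t), 2*t*exp(-t) + exp(-t), -t^2*exp(-t) - 7*t*exp(-t)]
  [0, 0, exp(-t)]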